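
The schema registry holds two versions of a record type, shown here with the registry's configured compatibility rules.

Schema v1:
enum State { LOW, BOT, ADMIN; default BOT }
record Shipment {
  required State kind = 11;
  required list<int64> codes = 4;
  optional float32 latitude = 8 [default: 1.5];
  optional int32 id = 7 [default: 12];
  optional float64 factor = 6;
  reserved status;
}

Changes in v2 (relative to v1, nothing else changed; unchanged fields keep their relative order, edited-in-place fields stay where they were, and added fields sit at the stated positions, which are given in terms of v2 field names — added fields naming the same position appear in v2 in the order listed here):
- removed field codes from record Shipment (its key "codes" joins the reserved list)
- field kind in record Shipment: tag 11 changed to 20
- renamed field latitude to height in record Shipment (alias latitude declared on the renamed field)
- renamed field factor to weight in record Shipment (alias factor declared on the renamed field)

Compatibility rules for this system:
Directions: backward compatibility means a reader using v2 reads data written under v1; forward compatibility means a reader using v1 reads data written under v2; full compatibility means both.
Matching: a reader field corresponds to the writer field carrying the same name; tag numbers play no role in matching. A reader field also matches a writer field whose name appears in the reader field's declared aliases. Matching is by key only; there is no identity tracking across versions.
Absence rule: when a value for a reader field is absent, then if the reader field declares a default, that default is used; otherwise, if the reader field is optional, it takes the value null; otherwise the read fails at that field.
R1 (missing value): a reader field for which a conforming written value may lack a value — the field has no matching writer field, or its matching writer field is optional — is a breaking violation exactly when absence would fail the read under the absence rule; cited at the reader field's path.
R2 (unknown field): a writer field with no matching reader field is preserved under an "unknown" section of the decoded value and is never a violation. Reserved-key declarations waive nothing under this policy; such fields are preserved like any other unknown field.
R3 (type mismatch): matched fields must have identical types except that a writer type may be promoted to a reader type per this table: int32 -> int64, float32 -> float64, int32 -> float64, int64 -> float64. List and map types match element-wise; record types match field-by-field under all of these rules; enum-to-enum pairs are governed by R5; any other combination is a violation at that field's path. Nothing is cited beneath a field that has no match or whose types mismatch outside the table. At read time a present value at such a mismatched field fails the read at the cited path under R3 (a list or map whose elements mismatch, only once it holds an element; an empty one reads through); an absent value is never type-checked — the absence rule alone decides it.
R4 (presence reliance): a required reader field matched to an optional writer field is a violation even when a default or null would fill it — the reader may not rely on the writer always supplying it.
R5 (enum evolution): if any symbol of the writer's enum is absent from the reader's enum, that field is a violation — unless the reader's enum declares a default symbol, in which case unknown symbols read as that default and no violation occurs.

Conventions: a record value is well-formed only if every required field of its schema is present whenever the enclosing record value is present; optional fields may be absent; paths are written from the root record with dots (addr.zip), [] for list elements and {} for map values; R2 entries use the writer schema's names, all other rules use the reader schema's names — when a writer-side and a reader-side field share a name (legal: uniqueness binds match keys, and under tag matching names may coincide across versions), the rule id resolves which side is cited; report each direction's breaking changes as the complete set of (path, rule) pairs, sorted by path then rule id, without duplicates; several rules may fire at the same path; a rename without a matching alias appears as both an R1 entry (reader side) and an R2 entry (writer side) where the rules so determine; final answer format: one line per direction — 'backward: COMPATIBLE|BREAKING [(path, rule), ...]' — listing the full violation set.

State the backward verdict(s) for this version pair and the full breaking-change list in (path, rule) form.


each type pair in Shipment: writer, then reader
backward pass over Shipment, reader schema v2, writer schema v1:
  writer required, State -> State: reader kind maps from writer kind
  writer optional, float32 -> float32: reader height maps from writer latitude
  writer optional, int32 -> int32: reader id maps from writer id
  writer optional, float64 -> float64: reader weight maps from writer factor
  leftover writer field: codes
  => backward verdict for Shipment: COMPATIBLE, no violations
diffs on Shipment not affecting the asked answer:
  removed field codes from record Shipment (its key "codes" joins the reserved list) -> fires only in the forward direction of Shipment, which is not asked here
  field kind in record Shipment: tag 11 changed to 20 -> no rule fires on it in Shipment's dialect; the asked verdict holds
  renamed field latitude to height in record Shipment (alias latitude declared on the renamed field) -> no rule fires on it in Shipment's dialect; the asked verdict holds
  renamed field factor to weight in record Shipment (alias factor declared on the renamed field) -> no rule fires on it in Shipment's dialect; the asked verdict holds

backward: COMPATIBLE []


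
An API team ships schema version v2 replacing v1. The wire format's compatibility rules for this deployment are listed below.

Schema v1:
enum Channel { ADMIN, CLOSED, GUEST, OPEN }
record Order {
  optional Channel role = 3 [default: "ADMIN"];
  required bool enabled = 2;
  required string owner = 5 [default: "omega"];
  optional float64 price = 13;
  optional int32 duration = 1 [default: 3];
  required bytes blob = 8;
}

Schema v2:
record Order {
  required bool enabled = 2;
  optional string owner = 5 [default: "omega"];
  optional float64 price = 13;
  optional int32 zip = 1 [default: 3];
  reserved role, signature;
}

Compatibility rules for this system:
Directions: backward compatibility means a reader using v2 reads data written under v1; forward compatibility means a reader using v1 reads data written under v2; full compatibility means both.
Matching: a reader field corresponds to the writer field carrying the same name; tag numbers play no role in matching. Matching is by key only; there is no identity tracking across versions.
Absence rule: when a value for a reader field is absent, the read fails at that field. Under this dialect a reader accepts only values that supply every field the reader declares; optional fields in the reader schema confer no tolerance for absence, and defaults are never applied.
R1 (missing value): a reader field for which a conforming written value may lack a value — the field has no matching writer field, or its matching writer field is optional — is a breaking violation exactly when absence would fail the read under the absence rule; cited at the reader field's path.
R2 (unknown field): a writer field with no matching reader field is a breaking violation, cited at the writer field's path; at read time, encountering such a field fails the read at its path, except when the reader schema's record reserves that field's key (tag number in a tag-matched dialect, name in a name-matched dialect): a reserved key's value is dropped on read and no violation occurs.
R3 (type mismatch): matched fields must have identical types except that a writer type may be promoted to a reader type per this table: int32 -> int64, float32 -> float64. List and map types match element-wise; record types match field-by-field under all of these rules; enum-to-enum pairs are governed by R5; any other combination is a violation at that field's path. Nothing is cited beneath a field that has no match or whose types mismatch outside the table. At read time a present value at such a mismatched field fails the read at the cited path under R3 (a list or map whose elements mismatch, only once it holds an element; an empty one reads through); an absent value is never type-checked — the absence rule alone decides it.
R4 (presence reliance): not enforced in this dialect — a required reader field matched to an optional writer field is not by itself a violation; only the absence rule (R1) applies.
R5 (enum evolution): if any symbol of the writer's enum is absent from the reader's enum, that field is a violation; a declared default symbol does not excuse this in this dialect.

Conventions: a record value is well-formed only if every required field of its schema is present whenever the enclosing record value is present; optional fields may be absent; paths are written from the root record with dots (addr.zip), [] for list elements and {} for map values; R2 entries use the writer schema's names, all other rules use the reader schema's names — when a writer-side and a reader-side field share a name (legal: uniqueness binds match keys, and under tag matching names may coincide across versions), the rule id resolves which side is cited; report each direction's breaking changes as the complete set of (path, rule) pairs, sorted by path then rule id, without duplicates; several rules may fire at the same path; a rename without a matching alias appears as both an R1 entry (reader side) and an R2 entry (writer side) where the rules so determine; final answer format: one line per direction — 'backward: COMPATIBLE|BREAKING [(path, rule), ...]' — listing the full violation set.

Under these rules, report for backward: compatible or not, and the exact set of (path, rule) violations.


in Order below, arrows point writer -> reader
backward for Order (reader v2, writer v1):
  bool -> bool, writer required: enabled aligns to enabled
  string -> string, writer required: owner aligns to owner
  float64 -> float64, writer optional: price aligns to price
  zip has no writer counterpart
  writer role: unknown to reader
  writer duration: unknown to reader
  writer blob: unknown to reader
  rule R2 violated at blob
  rule R2 violated at duration
  rule R1 violated at price
  rule R1 violated at zip
  backward on Order therefore BREAKING (4)
checking off the Order differences that do not matter here:
  field owner in record Order: required changed to optional -> matters only for Order's forward compatibility — outside the asked direction

backward: BREAKING [(blob, R2), (duration, R2), (price, R1), (zip, R1)]


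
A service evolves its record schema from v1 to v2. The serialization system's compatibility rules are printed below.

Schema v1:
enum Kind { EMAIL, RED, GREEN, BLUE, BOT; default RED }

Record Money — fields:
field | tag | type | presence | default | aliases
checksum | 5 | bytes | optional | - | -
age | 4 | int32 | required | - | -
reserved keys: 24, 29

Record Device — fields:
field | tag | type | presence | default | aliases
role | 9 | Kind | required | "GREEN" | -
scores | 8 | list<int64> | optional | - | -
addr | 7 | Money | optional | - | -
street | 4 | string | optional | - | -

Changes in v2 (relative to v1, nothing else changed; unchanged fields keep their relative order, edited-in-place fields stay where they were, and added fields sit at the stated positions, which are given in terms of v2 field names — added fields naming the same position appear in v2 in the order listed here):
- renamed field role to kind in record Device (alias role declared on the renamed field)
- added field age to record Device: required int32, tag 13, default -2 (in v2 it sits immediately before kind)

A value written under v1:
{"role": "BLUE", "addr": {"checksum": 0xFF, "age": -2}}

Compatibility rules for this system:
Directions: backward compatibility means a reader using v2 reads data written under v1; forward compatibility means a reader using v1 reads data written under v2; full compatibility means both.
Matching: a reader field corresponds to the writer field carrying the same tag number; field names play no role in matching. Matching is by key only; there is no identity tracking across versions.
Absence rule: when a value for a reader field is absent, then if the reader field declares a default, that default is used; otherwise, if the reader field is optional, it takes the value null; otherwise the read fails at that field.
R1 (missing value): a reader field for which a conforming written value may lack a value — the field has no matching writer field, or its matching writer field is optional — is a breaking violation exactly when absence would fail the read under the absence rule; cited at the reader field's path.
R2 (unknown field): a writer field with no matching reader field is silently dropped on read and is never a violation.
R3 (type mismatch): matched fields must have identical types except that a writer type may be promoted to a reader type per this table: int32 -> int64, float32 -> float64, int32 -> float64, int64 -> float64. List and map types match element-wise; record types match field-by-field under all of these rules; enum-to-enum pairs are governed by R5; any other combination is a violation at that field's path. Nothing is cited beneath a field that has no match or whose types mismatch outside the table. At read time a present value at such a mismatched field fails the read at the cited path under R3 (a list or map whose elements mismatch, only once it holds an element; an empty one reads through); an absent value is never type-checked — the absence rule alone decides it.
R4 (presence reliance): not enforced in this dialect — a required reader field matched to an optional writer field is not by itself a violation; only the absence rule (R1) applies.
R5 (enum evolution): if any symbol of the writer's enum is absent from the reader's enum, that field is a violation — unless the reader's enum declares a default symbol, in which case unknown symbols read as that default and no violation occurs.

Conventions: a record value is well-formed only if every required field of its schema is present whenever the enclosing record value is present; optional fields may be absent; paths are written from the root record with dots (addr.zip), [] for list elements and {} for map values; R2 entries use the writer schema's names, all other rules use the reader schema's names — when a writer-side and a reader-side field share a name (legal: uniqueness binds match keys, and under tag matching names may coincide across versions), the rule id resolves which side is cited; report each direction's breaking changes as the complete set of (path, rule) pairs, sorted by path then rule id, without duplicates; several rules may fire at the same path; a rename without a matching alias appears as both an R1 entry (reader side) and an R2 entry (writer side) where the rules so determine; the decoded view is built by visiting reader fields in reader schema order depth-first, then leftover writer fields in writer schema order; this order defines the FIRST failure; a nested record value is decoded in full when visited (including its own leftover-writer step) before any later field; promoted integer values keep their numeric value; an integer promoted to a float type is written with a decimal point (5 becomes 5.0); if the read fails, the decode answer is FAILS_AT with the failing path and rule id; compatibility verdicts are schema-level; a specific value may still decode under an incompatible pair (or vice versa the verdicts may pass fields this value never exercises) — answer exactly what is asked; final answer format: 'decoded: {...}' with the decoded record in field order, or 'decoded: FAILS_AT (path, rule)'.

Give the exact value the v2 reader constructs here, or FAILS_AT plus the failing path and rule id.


decoded: {"age": -2, "kind": "BLUE", "scores": null, "addr": {"checksum": 0xFF, "age": -2}, "street": null}

arrows below run writer -> reader for Device
migrating the Device value to v2:
  age := -2 (no value, default fills)
  kind := "BLUE" (from writer role)
  scores := null (not supplied -> null)
  addr.checksum := 0xFF
  addr.age := -2
  street := null (not supplied -> null)
  => decoded: {"age": -2, "kind": "BLUE", "scores": null, "addr": {"checksum": 0xFF, "age": -2}, "street": null}


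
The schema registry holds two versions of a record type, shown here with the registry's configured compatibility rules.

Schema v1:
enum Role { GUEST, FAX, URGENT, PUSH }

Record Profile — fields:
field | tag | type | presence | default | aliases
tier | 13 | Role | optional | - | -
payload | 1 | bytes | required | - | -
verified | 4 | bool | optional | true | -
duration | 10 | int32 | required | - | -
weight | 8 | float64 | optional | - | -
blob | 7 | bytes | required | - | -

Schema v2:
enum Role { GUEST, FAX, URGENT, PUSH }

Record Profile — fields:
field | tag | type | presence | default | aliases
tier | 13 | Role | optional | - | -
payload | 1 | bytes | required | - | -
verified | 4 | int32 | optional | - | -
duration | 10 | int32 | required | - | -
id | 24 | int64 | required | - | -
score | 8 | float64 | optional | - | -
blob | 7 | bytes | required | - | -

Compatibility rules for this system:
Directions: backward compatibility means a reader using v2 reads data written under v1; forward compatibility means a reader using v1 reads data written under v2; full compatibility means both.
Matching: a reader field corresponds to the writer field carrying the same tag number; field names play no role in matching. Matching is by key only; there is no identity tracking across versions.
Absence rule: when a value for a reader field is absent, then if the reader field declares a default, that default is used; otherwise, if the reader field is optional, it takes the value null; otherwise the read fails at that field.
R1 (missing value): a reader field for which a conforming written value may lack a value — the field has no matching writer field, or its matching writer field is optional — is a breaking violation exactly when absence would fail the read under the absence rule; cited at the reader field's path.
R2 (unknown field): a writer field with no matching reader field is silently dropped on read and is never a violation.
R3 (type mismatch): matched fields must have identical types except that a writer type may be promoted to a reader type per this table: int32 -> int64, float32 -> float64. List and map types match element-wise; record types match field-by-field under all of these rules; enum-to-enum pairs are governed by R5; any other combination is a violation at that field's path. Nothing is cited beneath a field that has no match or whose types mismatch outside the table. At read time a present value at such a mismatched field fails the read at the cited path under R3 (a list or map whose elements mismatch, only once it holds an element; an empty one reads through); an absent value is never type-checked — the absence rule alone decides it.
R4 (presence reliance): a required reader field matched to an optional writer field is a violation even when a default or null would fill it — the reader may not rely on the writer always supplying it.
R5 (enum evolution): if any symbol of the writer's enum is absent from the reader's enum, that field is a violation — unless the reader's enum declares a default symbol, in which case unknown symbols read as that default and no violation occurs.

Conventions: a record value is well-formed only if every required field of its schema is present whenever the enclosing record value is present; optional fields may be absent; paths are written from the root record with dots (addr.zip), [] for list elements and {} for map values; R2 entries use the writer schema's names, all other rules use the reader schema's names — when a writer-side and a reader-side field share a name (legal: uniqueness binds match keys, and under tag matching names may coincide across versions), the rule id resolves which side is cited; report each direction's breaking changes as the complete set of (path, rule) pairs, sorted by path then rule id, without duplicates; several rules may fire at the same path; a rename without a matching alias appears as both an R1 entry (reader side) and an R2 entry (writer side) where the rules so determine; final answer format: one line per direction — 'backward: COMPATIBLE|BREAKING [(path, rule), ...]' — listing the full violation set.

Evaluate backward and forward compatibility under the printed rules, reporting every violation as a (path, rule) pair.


in Profile below, arrows point writer -> reader
backward on Profile — v2 reading data written by v1:
  Role -> Role, writer optional: tier aligns to tier
  bytes -> bytes, writer required: payload aligns to payload
  bool -> int32, writer optional: verified aligns to verified
  int32 -> int32, writer required: duration aligns to duration
  id has no writer counterpart
  float64 -> float64, writer optional: score aligns to weight
  bytes -> bytes, writer required: blob aligns to blob
  violation R1 at id
  violation R3 at verified
  => 2 violation(s): backward is BREAKING for Profile
forward on Profile — v1 reading data written by v2:
  Role -> Role, writer optional: tier aligns to tier
  bytes -> bytes, writer required: payload aligns to payload
  int32 -> bool, writer optional: verified aligns to verified
  int32 -> int32, writer required: duration aligns to duration
  float64 -> float64, writer optional: weight aligns to score
  bytes -> bytes, writer required: blob aligns to blob
  leftover writer field: id
  violation R3 at verified
  => 1 violation(s): forward is BREAKING for Profile

backward: BREAKING [(id, R1), (verified, R3)]; forward: BREAKING [(verified, R3)]


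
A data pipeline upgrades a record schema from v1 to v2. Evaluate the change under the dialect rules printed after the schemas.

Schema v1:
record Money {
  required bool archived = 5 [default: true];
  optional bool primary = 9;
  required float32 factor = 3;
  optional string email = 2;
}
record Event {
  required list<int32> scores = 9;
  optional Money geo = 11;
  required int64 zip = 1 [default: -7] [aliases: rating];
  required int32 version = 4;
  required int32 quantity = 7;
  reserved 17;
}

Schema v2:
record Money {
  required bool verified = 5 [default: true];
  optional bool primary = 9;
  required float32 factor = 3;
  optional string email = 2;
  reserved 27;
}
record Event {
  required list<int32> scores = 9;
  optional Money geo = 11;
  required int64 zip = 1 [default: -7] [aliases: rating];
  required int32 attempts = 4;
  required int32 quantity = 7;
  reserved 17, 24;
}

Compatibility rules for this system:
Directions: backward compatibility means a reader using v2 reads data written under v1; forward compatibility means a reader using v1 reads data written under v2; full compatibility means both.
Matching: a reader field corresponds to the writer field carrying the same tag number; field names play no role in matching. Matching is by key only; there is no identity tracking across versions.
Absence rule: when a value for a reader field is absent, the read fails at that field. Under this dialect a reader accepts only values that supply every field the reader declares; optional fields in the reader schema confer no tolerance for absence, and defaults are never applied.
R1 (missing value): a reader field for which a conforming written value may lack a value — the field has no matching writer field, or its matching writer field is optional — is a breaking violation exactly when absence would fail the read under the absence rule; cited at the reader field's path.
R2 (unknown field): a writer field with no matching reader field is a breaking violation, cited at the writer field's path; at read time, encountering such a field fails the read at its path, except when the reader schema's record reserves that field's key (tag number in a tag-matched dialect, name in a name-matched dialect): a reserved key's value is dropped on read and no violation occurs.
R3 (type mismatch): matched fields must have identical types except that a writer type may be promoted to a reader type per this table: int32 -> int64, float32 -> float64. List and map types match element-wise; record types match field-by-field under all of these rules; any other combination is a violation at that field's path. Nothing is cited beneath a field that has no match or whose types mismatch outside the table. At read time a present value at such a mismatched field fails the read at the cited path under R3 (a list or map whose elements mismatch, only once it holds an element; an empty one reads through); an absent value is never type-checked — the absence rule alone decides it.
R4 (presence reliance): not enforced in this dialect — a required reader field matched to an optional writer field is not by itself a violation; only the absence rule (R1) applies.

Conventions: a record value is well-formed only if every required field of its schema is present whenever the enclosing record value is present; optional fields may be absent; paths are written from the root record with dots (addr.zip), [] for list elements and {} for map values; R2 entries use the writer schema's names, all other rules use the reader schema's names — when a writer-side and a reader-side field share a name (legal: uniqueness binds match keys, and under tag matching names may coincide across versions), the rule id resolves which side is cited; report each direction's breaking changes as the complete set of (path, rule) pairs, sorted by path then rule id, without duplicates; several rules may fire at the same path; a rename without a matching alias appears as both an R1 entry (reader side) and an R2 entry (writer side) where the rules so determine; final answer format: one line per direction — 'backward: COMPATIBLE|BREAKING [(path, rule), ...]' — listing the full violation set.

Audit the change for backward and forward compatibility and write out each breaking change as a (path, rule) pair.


arrows below run writer -> reader for Event
backward on Event — v2 reading data written by v1:
  writer required, list<int32> -> list<int32>: reader scores maps from writer scores
  writer optional, Money -> Money: reader geo maps from writer geo
  writer required, int64 -> int64: reader zip maps from writer zip
  writer required, int32 -> int32: reader attempts maps from writer version
  writer required, int32 -> int32: reader quantity maps from writer quantity
  writer required, bool -> bool: reader geo.verified maps from writer geo.archived
  writer optional, bool -> bool: reader geo.primary maps from writer geo.primary
  writer required, float32 -> float32: reader geo.factor maps from writer geo.factor
  writer optional, string -> string: reader geo.email maps from writer geo.email
  violation R1 at geo
  violation R1 at geo.email
  violation R1 at geo.primary
  => backward: BREAKING (3)
forward on Event — v1 reading data written by v2:
  writer required, list<int32> -> list<int32>: reader scores maps from writer scores
  writer optional, Money -> Money: reader geo maps from writer geo
  writer required, int64 -> int64: reader zip maps from writer zip
  writer required, int32 -> int32: reader version maps from writer attempts
  writer required, int32 -> int32: reader quantity maps from writer quantity
  writer required, bool -> bool: reader geo.archived maps from writer geo.verified
  writer optional, bool -> bool: reader geo.primary maps from writer geo.primary
  writer required, float32 -> float32: reader geo.factor maps from writer geo.factor
  writer optional, string -> string: reader geo.email maps from writer geo.email
  violation R1 at geo
  violation R1 at geo.email
  violation R1 at geo.primary
  => forward: BREAKING (3)

backward: BREAKING [(geo, R1), (geo.email, R1), (geo.primary, R1)]; forward: BREAKING [(geo, R1), (geo.email, R1), (geo.primary, R1)]


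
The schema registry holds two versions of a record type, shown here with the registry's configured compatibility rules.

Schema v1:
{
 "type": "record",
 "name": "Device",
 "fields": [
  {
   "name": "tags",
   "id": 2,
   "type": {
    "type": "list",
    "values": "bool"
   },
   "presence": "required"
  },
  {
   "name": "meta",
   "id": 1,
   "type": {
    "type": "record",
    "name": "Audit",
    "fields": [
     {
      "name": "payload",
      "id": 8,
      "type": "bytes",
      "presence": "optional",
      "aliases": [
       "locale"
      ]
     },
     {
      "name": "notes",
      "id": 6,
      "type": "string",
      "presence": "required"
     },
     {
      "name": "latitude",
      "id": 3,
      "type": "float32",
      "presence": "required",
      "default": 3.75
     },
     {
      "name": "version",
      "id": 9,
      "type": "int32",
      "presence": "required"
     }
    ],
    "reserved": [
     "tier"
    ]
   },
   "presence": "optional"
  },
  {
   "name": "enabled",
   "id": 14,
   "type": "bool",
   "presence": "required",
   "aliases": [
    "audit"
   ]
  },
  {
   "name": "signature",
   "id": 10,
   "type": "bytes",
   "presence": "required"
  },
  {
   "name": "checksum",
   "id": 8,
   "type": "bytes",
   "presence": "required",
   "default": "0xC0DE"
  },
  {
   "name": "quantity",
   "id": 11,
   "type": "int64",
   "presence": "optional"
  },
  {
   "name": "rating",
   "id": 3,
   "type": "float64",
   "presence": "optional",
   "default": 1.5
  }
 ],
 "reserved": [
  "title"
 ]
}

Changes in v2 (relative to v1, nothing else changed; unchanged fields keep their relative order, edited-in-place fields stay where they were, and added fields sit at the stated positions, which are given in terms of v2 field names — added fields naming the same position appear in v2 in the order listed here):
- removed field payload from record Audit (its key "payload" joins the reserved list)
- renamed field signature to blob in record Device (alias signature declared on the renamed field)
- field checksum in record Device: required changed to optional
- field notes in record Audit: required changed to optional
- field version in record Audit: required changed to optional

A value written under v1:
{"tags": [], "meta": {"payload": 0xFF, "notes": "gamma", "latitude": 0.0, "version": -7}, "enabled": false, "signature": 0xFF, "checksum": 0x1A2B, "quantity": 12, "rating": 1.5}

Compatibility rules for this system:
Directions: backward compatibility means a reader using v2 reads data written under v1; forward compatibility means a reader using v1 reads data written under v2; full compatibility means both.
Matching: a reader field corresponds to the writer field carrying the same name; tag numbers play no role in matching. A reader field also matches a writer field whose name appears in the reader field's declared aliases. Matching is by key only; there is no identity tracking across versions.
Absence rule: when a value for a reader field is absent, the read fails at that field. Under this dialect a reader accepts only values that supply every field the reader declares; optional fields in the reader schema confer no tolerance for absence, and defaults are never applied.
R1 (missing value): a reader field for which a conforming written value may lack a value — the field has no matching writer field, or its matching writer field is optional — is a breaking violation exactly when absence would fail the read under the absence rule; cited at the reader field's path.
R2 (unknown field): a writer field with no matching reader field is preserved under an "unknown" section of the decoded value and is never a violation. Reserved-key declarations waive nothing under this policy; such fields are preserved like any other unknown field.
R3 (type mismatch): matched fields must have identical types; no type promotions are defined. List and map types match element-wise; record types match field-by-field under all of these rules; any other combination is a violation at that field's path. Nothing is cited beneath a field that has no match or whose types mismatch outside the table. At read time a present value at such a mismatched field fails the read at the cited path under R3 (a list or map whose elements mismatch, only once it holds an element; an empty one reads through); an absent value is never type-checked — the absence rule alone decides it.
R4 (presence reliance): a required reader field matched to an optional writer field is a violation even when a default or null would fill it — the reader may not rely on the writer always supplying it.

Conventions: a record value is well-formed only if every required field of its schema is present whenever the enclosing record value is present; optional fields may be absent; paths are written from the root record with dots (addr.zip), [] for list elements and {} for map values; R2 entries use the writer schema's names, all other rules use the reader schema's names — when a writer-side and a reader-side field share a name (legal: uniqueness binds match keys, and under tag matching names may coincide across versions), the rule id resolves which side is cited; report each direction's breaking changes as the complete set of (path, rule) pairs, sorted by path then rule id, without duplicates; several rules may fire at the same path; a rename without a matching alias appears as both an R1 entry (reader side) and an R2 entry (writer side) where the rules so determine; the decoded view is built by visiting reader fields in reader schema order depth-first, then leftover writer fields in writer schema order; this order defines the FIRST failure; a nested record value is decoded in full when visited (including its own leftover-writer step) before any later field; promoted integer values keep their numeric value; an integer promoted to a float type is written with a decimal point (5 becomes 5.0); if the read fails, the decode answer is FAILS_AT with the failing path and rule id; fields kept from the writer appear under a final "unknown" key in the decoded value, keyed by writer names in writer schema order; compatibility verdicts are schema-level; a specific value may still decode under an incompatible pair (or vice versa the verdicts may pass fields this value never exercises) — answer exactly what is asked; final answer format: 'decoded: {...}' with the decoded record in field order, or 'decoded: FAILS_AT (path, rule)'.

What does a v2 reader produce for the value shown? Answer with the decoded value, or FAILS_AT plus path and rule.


the writer's type comes first in each Device pair
migrating the Device value to v2:
  tags := []
  meta.notes := "gamma"
  meta.latitude := 0.0
  meta.version := -7
  writer meta.payload: kept under "unknown"
  enabled := false
  blob := 0xFF (from writer signature)
  checksum := 0x1A2B
  quantity := 12
  rating := 1.5
  => decoded: {"tags": [], "meta": {"notes": "gamma", "latitude": 0.0, "version": -7, "unknown": {"payload": 0xFF}}, "enabled": false, "blob": 0xFF, "checksum": 0x1A2B, "quantity": 12, "rating": 1.5}
diffs on Device not affecting the asked answer:
  field checksum in record Device: required changed to optional -> changes Device's schema-level verdicts only — the decode of this value is the same
  field notes in record Audit: required changed to optional -> changes Device's schema-level verdicts only — the decode of this value is the same
  field version in record Audit: required changed to optional -> changes Device's schema-level verdicts only — the decode of this value is the same

decoded: {"tags": [], "meta": {"notes": "gamma", "latitude": 0.0, "version": -7, "unknown": {"payload": 0xFF}}, "enabled": false, "blob": 0xFF, "checksum": 0x1A2B, "quantity": 12, "rating": 1.5}


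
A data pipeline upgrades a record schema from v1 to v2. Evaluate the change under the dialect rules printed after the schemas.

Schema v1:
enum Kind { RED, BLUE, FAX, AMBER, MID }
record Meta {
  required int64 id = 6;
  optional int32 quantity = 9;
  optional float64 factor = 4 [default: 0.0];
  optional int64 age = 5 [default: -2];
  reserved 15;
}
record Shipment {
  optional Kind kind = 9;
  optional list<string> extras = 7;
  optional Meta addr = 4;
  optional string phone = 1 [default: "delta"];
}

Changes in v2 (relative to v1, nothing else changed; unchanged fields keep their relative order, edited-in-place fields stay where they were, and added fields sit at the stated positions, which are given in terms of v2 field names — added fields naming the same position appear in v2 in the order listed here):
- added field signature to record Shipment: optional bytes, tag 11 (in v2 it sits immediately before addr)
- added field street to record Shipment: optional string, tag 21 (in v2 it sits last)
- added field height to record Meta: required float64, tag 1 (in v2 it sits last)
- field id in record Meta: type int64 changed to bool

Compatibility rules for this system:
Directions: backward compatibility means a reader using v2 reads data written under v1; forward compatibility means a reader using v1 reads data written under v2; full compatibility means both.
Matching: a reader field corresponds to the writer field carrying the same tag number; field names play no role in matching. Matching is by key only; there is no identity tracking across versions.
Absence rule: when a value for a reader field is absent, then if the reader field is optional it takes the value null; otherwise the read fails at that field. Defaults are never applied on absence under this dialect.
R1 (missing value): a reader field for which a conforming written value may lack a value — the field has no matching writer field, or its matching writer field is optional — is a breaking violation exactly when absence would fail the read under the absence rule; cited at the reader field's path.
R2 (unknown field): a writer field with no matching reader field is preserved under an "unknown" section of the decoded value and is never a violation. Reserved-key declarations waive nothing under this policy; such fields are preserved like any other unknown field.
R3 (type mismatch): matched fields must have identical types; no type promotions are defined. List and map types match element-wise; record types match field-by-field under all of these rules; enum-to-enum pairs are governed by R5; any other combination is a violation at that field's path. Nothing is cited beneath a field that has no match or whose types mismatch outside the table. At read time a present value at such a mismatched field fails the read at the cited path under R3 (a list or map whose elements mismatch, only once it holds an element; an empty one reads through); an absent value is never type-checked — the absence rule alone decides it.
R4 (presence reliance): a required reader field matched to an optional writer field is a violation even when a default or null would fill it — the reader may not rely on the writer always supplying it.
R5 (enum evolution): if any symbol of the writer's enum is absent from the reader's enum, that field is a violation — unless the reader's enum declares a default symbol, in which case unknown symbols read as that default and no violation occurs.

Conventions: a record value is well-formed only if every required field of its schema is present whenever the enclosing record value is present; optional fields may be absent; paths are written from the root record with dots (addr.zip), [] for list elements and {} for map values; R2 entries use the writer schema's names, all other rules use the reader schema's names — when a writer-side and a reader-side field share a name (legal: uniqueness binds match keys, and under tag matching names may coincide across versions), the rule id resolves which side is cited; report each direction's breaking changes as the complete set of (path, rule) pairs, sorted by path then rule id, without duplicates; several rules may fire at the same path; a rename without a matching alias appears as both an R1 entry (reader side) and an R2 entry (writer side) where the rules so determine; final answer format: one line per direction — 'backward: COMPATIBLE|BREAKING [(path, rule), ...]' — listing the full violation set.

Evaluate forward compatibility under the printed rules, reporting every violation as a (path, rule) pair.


each type pair in Shipment: writer, then reader
checking forward for Shipment: reader v1 against writer v2:
  Kind -> Kind, writer optional: kind aligns to kind
  list<string> -> list<string>, writer optional: extras aligns to extras
  Meta -> Meta, writer optional: addr aligns to addr
  string -> string, writer optional: phone aligns to phone
  writer field signature has no reader counterpart
  writer field street has no reader counterpart
  bool -> int64, writer required: addr.id aligns to addr.id
  int32 -> int32, writer optional: addr.quantity aligns to addr.quantity
  float64 -> float64, writer optional: addr.factor aligns to addr.factor
  int64 -> int64, writer optional: addr.age aligns to addr.age
  writer field addr.height has no reader counterpart
  breaking: (addr.id, R3)
  => 1 violation(s): forward is BREAKING for Shipment
the other Shipment changes do not affect what is asked:
  added field height to record Meta: required float64, tag 1 (in v2 it sits last) -> its effect on Shipment is confined to the backward direction, not asked
  added field street to record Shipment: optional string, tag 21 (in v2 it sits last) -> inert for the asked Shipment verdict: nothing fires
  added field signature to record Shipment: optional bytes, tag 11 (in v2 it sits immediately before addr) -> inert for the asked Shipment verdict: nothing fires

forward: BREAKING [(addr.id, R3)]
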